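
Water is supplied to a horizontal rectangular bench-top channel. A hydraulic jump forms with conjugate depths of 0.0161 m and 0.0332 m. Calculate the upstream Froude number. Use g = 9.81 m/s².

Fr₁ = 1.78

For a rectangular channel the momentum equation gives q² = ½·g·y₁·y₂·(y₁ + y₂) = ½×9.81×0.0161×0.0332×0.0493 = 0.000129.
q = √0.000129 = 0.0114 m²/s.
V₁ = q/y₁ = 0.706 m/s; Fr₁ = V₁/√(g·y₁) = 1.78.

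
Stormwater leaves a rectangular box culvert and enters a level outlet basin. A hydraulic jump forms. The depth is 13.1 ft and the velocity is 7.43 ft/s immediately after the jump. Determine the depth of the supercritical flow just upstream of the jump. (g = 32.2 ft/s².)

Fr₂ = V₂/√(g·y₂) = 7.43/√(32.2×13.1) = 0.362.
Applying the sequent-depth relation in reverse, y₁/y₂ = ½[√(1 + 8Fr₂²) − 1] = ½[√2.047 − 1] = 0.215.
y₁ = 0.215 × 13.1 = 2.82 ft.

y₁ = 2.82 ft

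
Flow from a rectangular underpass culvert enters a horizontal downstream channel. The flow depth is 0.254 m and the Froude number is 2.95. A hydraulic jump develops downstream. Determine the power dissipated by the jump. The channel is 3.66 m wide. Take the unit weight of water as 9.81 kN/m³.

Fr₁ = 2.95 (given).
Sequent-depth ratio: y₂/y₁ = ½[√(1 + 8Fr₁²) − 1] = ½[√70.62 − 1] = 3.70.
y₂ = 3.70 × 0.254 = 0.940 m.
V₁ = Fr₁·√(g·y₁) = 2.95×√(9.81×0.254) = 4.66 m/s; q = V₁·y₁ = 1.18 m²/s. V₂ = q/y₂ = 1.18/0.940 = 1.26 m/s. E₁ = y₁ + V₁²/2g = 1.36 m; E₂ = y₂ + V₂²/2g = 1.02 m. ΔE = E₁ − E₂ = 0.338 m.
Q = q·b = 1.18 × 3.66 = 4.33 m³/s. P = γ·Q·ΔE = 9.81 × 4.33 × 0.338 = 14.4 kW.

P = 14.4 kW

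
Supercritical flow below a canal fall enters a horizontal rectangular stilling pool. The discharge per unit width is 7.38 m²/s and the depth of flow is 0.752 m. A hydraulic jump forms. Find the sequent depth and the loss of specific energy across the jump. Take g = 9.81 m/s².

V₁ = q/y₁ = 7.38/0.752 = 9.81 m/s. Fr₁ = V₁/√(g·y₁) = 9.81/√(9.81×0.752) = 3.61.
From the momentum equation for a rectangular channel, y₂/y₁ = ½[√(1 + 8Fr₁²) − 1] = ½[√105.4 − 1] = 4.63.
y₂ = 4.63 × 0.752 = 3.48 m.
V₂ = q/y₂ = 7.38/3.48 = 2.12 m/s. E₁ = y₁ + V₁²/2g = 5.66 m; E₂ = y₂ + V₂²/2g = 3.71 m. ΔE = E₁ − E₂ = 1.95 m.

y₂ = 3.48 m; ΔE = 1.95 m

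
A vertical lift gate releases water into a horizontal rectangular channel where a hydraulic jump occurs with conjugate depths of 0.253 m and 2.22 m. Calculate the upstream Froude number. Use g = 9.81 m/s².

Fr₁ = 6.55

For a rectangular channel the momentum equation gives q² = ½·g·y₁·y₂·(y₁ + y₂) = ½×9.81×0.253×2.22×2.47 = 6.81.
q = √6.81 = 2.61 m²/s.
V₁ = q/y₁ = 10.3 m/s; Fr₁ = V₁/√(g·y₁) = 6.55.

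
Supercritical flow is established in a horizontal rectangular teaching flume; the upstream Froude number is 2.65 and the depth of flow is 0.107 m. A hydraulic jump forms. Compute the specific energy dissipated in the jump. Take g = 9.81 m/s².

ΔE = 0.0967 m

Fr₁ = 2.65 (given).
From the momentum equation for a rectangular channel, y₂/y₁ = ½[√(1 + 8Fr₁²) − 1] = ½[√57.18 − 1] = 3.28.
y₂ = 3.28 × 0.107 = 0.351 m.
Head loss: ΔE = (y₂ − y₁)³/(4y₁y₂) = (0.351 − 0.107)³/(4×0.107×0.351) = 0.0145/0.150 = 0.0967 m.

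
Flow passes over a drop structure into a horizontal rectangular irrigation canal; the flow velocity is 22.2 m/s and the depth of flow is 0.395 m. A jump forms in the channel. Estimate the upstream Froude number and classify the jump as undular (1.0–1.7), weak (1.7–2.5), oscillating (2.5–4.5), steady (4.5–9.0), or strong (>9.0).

Fr₁ = V₁/√(g·y₁) = 22.2/√(9.81×0.395) = 11.3.
Fr₁ = 11.3 lies in the strong range.

Fr₁ = 11.3; strong jump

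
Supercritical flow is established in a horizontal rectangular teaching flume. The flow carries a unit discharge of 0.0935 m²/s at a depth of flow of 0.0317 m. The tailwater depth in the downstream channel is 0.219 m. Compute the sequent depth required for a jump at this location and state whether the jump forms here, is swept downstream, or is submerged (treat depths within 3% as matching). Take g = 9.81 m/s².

y₂ = 0.222 m; the jump forms here

V₁ = q/y₁ = 0.0935/0.0317 = 2.95 m/s. Fr₁ = V₁/√(g·y₁) = 2.95/√(9.81×0.0317) = 5.29.
From the momentum equation for a rectangular channel, y₂/y₁ = ½[√(1 + 8Fr₁²) − 1] = ½[√224.8 − 1] = 7.00.
y₂ = 7.00 × 0.0317 = 0.222 m.
Tailwater y_tw = 0.219 m: y_tw ≈ y₂, so the jump forms here.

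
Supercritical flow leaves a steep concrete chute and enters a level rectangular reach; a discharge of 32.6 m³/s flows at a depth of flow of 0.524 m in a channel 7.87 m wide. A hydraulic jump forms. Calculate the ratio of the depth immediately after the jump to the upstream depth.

y₂/y₁ = 4.46

q = Q/b = 32.6/7.87 = 4.14 m²/s; V₁ = q/y₁ = 7.91 m/s. Fr₁ = V₁/√(g·y₁) = 3.49.
By Bélanger, y₂/y₁ = ½[√(1 + 8Fr₁²) − 1] = ½[√98.26 − 1] = 4.46.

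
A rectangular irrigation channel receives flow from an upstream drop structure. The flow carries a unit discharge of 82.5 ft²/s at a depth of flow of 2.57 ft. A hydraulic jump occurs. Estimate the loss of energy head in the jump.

V₁ = q/y₁ = 82.5/2.57 = 32.1 ft/s. Fr₁ = V₁/√(g·y₁) = 32.1/√(32.2×2.57) = 3.53.
Bélanger equation: y₂/y₁ = ½[√(1 + 8Fr₁²) − 1] = ½[√100.6 − 1] = 4.52.
y₂ = 4.52 × 2.57 = 11.6 ft.
V₂ = q/y₂ = 82.5/11.6 = 7.11 ft/s. E₁ = y₁ + V₁²/2g = 18.6 ft; E₂ = y₂ + V₂²/2g = 12.4 ft. ΔE = E₁ − E₂ = 6.18 ft.

ΔE = 6.18 ft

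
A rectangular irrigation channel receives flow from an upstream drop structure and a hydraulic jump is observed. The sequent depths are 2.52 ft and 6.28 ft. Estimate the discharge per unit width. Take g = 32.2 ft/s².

q = 47.4 ft²/s

For a rectangular channel the momentum equation gives q² = ½·g·y₁·y₂·(y₁ + y₂) = ½×32.2×2.52×6.28×8.80 = 2242.
q = √2242 = 47.4 ft²/s.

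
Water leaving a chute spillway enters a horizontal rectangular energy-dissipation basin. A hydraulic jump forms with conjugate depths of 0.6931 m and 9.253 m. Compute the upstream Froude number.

For a rectangular channel the momentum equation gives q² = ½·g·y₁·y₂·(y₁ + y₂) = ½×9.81×0.6931×9.253×9.946 = 312.9.
q = √312.9 = 17.69 m²/s.
V₁ = q/y₁ = 25.52 m/s; Fr₁ = V₁/√(g·y₁) = 9.787.

Fr₁ = 9.787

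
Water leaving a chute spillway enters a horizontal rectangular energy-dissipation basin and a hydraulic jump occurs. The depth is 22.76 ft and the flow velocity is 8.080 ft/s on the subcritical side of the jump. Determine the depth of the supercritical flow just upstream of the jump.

Fr₂ = V₂/√(g·y₂) = 8.080/√(32.2×22.76) = 0.2985.
The Bélanger relation is symmetric: y₁/y₂ = ½[√(1 + 8Fr₂²) − 1] = ½[√1.7127 − 1] = 0.1543.
y₁ = 0.1543 × 22.76 = 3.513 ft.

y₁ = 3.513 ft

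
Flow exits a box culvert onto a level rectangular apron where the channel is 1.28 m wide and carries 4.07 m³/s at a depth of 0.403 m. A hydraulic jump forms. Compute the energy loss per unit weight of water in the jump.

ΔE = 1.39 m

q = Q/b = 4.07/1.28 = 3.18 m²/s; V₁ = q/y₁ = 7.89 m/s. Fr₁ = V₁/√(g·y₁) = 3.97.
By Bélanger, y₂/y₁ = ½[√(1 + 8Fr₁²) − 1] = ½[√127.0 − 1] = 5.13.
y₂ = 5.13 × 0.403 = 2.07 m.
V₂ = q/y₂ = 3.18/2.07 = 1.54 m/s. E₁ = y₁ + V₁²/2g = 3.58 m; E₂ = y₂ + V₂²/2g = 2.19 m. ΔE = E₁ − E₂ = 1.39 m.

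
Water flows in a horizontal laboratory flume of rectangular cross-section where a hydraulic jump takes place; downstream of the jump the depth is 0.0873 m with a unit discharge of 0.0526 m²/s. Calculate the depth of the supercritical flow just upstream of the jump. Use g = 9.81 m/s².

V₂ = q/y₂ = 0.0526/0.0873 = 0.603 m/s; Fr₂ = V₂/√(g·y₂) = 0.651.
Applying the sequent-depth relation in reverse, y₁/y₂ = ½[√(1 + 8Fr₂²) − 1] = ½[√4.391 − 1] = 0.548.
y₁ = 0.548 × 0.0873 = 0.0478 m.

y₁ = 0.0478 m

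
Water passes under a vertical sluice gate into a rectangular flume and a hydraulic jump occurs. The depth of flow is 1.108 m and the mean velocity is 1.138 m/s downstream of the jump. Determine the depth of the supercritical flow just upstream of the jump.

Fr₂ = V₂/√(g·y₂) = 1.138/√(9.81×1.108) = 0.3452.
Since the conjugate-depth ratio holds either way, y₁/y₂ = ½[√(1 + 8Fr₂²) − 1] = ½[√1.9532 − 1] = 0.1988.
y₁ = 0.1988 × 1.108 = 0.2202 m.

y₁ = 0.2202 m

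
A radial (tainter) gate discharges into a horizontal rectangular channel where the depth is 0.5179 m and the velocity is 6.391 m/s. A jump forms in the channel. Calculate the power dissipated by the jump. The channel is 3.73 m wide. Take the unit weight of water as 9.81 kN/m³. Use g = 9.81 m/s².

P = 72.65 kW

Fr₁ = V₁/√(g·y₁) = 6.391/√(9.81×0.5179) = 2.835.
Sequent-depth ratio: y₂/y₁ = ½[√(1 + 8Fr₁²) − 1] = ½[√65.315 − 1] = 3.541.
y₂ = 3.541 × 0.5179 = 1.834 m.
q = V₁·y₁ = 6.391 × 0.5179 = 3.310 m²/s. V₂ = q/y₂ = 3.310/1.834 = 1.805 m/s. E₁ = y₁ + V₁²/2g = 2.600 m; E₂ = y₂ + V₂²/2g = 2.000 m. ΔE = E₁ − E₂ = 0.5998 m.
Q = q·b = 3.310 × 3.73 = 12.35 m³/s. P = γ·Q·ΔE = 9.81 × 12.35 × 0.5998 = 72.65 kW.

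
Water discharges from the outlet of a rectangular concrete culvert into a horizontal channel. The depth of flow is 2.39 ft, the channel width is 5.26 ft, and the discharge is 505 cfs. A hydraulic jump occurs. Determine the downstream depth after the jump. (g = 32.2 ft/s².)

q = Q/b = 505/5.26 = 96.0 ft²/s; V₁ = q/y₁ = 40.2 ft/s. Fr₁ = V₁/√(g·y₁) = 4.58.
Bélanger equation: y₂/y₁ = ½[√(1 + 8Fr₁²) − 1] = ½[√168.7 − 1] = 6.00.
y₂ = 6.00 × 2.39 = 14.3 ft.

y₂ = 14.3 ft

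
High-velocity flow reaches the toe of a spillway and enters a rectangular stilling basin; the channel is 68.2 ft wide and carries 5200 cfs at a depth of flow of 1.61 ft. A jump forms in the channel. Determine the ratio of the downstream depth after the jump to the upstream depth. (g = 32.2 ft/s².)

y₂/y₁ = 8.82

q = Q/b = 5200/68.2 = 76.2 ft²/s; V₁ = q/y₁ = 47.4 ft/s. Fr₁ = V₁/√(g·y₁) = 6.58.
By Bélanger, y₂/y₁ = ½[√(1 + 8Fr₁²) − 1] = ½[√347.1 − 1] = 8.82.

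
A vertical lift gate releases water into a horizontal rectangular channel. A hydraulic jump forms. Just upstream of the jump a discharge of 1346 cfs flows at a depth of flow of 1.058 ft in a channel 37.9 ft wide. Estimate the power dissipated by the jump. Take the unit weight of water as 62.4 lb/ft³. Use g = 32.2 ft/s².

q = Q/b = 1346/37.9 = 35.51 ft²/s; V₁ = q/y₁ = 33.57 ft/s. Fr₁ = V₁/√(g·y₁) = 5.751.
From the momentum equation for a rectangular channel, y₂/y₁ = ½[√(1 + 8Fr₁²) − 1] = ½[√265.60 − 1] = 7.649.
y₂ = 7.649 × 1.058 = 8.092 ft.
V₂ = q/y₂ = 35.51/8.092 = 4.389 ft/s. E₁ = y₁ + V₁²/2g = 18.55 ft; E₂ = y₂ + V₂²/2g = 8.391 ft. ΔE = E₁ − E₂ = 10.16 ft.
P = γ·Q·ΔE/550 = 62.4 × 1346 × 10.16 / 550 = 1552 hp.

P = 1552 hp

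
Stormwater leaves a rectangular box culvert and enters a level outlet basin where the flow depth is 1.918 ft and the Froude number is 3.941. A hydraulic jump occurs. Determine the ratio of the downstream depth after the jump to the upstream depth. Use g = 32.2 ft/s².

y₂/y₁ = 5.096

Fr₁ = 3.941 (given).
Sequent-depth ratio: y₂/y₁ = ½[√(1 + 8Fr₁²) − 1] = ½[√125.25 − 1] = 5.096.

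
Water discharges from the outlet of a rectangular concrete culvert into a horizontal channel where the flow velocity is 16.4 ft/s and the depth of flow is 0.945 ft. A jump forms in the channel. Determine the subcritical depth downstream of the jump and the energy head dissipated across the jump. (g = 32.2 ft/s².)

y₂ = 3.53 ft; ΔE = 1.29 ft

Fr₁ = V₁/√(g·y₁) = 16.4/√(32.2×0.945) = 2.97.
Bélanger equation: y₂/y₁ = ½[√(1 + 8Fr₁²) − 1] = ½[√71.71 − 1] = 3.73.
y₂ = 3.73 × 0.945 = 3.53 ft.
q = V₁·y₁ = 16.4 × 0.945 = 15.5 ft²/s. V₂ = q/y₂ = 15.5/3.53 = 4.39 ft/s. E₁ = y₁ + V₁²/2g = 5.12 ft; E₂ = y₂ + V₂²/2g = 3.83 ft. ΔE = E₁ − E₂ = 1.29 ft.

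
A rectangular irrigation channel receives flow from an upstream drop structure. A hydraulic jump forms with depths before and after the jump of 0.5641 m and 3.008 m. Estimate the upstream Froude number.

For a rectangular channel the momentum equation gives q² = ½·g·y₁·y₂·(y₁ + y₂) = ½×9.81×0.5641×3.008×3.572 = 29.73.
q = √29.73 = 5.453 m²/s.
V₁ = q/y₁ = 9.666 m/s; Fr₁ = V₁/√(g·y₁) = 4.109.

Fr₁ = 4.109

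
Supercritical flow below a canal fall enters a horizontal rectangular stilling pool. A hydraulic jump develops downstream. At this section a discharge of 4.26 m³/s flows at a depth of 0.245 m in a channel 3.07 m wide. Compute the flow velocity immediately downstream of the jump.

q = Q/b = 4.26/3.07 = 1.39 m²/s; V₁ = q/y₁ = 5.66 m/s. Fr₁ = V₁/√(g·y₁) = 3.65.
Sequent-depth ratio: y₂/y₁ = ½[√(1 + 8Fr₁²) − 1] = ½[√107.8 − 1] = 4.69.
y₂ = 4.69 × 0.245 = 1.15 m.
V₂ = q/y₂ = 1.39/1.15 = 1.21 m/s.

V₂ = 1.21 m/s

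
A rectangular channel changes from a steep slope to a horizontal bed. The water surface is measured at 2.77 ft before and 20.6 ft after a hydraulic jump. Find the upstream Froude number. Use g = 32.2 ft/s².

For a rectangular channel the momentum equation gives q² = ½·g·y₁·y₂·(y₁ + y₂) = ½×32.2×2.77×20.6×23.4 = 21470.
q = √21470 = 147 ft²/s.
V₁ = q/y₁ = 52.9 ft/s; Fr₁ = V₁/√(g·y₁) = 5.60.

Fr₁ = 5.60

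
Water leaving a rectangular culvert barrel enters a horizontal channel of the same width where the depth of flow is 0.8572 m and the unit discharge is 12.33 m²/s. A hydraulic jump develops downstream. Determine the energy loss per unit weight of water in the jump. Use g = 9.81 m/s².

ΔE = 5.556 m

V₁ = q/y₁ = 12.33/0.8572 = 14.38 m/s. Fr₁ = V₁/√(g·y₁) = 14.38/√(9.81×0.8572) = 4.960.
Conjugate-depth relation: y₂/y₁ = ½[√(1 + 8Fr₁²) − 1] = ½[√197.83 − 1] = 6.533.
y₂ = 6.533 × 0.8572 = 5.600 m.
V₂ = q/y₂ = 12.33/5.600 = 2.202 m/s. E₁ = y₁ + V₁²/2g = 11.40 m; E₂ = y₂ + V₂²/2g = 5.847 m. ΔE = E₁ − E₂ = 5.556 m.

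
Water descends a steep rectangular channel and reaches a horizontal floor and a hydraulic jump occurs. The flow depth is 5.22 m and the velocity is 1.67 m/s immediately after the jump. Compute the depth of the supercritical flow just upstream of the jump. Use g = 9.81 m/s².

y₁ = 0.517 m

Fr₂ = V₂/√(g·y₂) = 1.67/√(9.81×5.22) = 0.233.
Since the conjugate-depth ratio holds either way, y₁/y₂ = ½[√(1 + 8Fr₂²) − 1] = ½[√1.436 − 1] = 0.0991.
y₁ = 0.0991 × 5.22 = 0.517 m.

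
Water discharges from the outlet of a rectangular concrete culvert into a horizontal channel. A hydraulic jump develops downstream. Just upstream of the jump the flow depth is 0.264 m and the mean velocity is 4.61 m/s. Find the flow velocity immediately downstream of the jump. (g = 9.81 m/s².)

V₂ = 1.29 m/s

Fr₁ = V₁/√(g·y₁) = 4.61/√(9.81×0.264) = 2.86.
From the momentum equation for a rectangular channel, y₂/y₁ = ½[√(1 + 8Fr₁²) − 1] = ½[√66.65 − 1] = 3.58.
y₂ = 3.58 × 0.264 = 0.946 m.
q = V₁·y₁ = 4.61 × 0.264 = 1.22 m²/s.
V₂ = q/y₂ = 1.22/0.946 = 1.29 m/s.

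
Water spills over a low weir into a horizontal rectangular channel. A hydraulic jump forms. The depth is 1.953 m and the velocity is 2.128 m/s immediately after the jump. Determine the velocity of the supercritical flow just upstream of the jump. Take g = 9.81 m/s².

V₁ = 6.078 m/s

Fr₂ = V₂/√(g·y₂) = 2.128/√(9.81×1.953) = 0.4862.
Applying the sequent-depth relation in reverse, y₁/y₂ = ½[√(1 + 8Fr₂²) − 1] = ½[√2.8909 − 1] = 0.3501.
y₁ = 0.3501 × 1.953 = 0.6838 m.
V₁ = q/y₁ = 4.156/0.6838 = 6.078 m/s.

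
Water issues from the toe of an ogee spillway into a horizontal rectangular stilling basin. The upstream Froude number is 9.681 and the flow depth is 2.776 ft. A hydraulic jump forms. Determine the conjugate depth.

y₂ = 36.64 ft

Fr₁ = 9.681 (given).
Bélanger equation: y₂/y₁ = ½[√(1 + 8Fr₁²) − 1] = ½[√750.77 − 1] = 13.20.
y₂ = 13.20 × 2.776 = 36.64 ft.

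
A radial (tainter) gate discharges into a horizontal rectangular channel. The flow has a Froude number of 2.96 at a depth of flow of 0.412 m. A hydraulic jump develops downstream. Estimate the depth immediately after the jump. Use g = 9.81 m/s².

Fr₁ = 2.96 (given).
By Bélanger, y₂/y₁ = ½[√(1 + 8Fr₁²) − 1] = ½[√71.09 − 1] = 3.72.
y₂ = 3.72 × 0.412 = 1.53 m.

y₂ = 1.53 m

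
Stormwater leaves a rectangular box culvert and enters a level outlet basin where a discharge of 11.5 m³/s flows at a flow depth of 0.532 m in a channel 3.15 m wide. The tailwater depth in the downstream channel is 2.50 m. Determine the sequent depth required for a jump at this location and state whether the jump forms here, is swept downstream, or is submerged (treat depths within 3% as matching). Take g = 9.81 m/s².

y₂ = 2.01 m; the jump is submerged

q = Q/b = 11.5/3.15 = 3.65 m²/s; V₁ = q/y₁ = 6.86 m/s. Fr₁ = V₁/√(g·y₁) = 3.00.
Conjugate-depth relation: y₂/y₁ = ½[√(1 + 8Fr₁²) − 1] = ½[√73.19 − 1] = 3.78.
y₂ = 3.78 × 0.532 = 2.01 m.
Tailwater y_tw = 2.50 m: y_tw > y₂, so the jump is submerged.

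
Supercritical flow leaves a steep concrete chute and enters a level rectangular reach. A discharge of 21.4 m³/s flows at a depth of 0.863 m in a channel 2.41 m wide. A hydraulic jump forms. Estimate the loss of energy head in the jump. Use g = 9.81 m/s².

q = Q/b = 21.4/2.41 = 8.88 m²/s; V₁ = q/y₁ = 10.3 m/s. Fr₁ = V₁/√(g·y₁) = 3.54.
Sequent-depth ratio: y₂/y₁ = ½[√(1 + 8Fr₁²) − 1] = ½[√101.0 − 1] = 4.53.
y₂ = 4.53 × 0.863 = 3.91 m.
Head loss: ΔE = (y₂ − y₁)³/(4y₁y₂) = (3.91 − 0.863)³/(4×0.863×3.91) = 28.2/13.5 = 2.09 m.

ΔE = 2.09 m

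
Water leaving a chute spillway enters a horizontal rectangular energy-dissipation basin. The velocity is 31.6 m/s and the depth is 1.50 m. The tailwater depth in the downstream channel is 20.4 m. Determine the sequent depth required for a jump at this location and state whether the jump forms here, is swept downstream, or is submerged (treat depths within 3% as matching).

Fr₁ = V₁/√(g·y₁) = 31.6/√(9.81×1.50) = 8.24.
By Bélanger, y₂/y₁ = ½[√(1 + 8Fr₁²) − 1] = ½[√543.9 − 1] = 11.2.
y₂ = 11.2 × 1.50 = 16.7 m.
Tailwater y_tw = 20.4 m: y_tw > y₂, so the jump is submerged.

y₂ = 16.7 m; the jump is submerged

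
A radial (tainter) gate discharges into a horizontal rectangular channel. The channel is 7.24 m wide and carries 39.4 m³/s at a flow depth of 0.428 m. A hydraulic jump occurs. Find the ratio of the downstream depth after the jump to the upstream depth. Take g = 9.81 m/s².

y₂/y₁ = 8.29

q = Q/b = 39.4/7.24 = 5.44 m²/s; V₁ = q/y₁ = 12.7 m/s. Fr₁ = V₁/√(g·y₁) = 6.21.
From the momentum equation for a rectangular channel, y₂/y₁ = ½[√(1 + 8Fr₁²) − 1] = ½[√309.0 − 1] = 8.29.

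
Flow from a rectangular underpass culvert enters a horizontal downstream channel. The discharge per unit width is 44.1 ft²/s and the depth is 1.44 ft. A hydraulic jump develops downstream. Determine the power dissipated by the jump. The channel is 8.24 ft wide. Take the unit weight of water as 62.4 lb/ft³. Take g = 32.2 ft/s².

P = 293 hp

V₁ = q/y₁ = 44.1/1.44 = 30.6 ft/s. Fr₁ = V₁/√(g·y₁) = 30.6/√(32.2×1.44) = 4.50.
By Bélanger, y₂/y₁ = ½[√(1 + 8Fr₁²) − 1] = ½[√162.8 − 1] = 5.88.
y₂ = 5.88 × 1.44 = 8.47 ft.
V₂ = q/y₂ = 44.1/8.47 = 5.21 ft/s. E₁ = y₁ + V₁²/2g = 16.0 ft; E₂ = y₂ + V₂²/2g = 8.89 ft. ΔE = E₁ − E₂ = 7.12 ft.
Q = q·b = 44.1 × 8.24 = 363 cfs. P = γ·Q·ΔE/550 = 62.4 × 363 × 7.12 / 550 = 293 hp.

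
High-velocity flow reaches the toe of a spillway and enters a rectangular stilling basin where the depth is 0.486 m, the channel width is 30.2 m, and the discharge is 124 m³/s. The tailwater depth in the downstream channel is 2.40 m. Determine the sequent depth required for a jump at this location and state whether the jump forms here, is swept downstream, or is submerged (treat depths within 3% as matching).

q = Q/b = 124/30.2 = 4.11 m²/s; V₁ = q/y₁ = 8.45 m/s. Fr₁ = V₁/√(g·y₁) = 3.87.
Sequent-depth ratio: y₂/y₁ = ½[√(1 + 8Fr₁²) − 1] = ½[√120.8 − 1] = 4.99.
y₂ = 4.99 × 0.486 = 2.43 m.
Tailwater y_tw = 2.40 m: y_tw ≈ y₂, so the jump forms here.

y₂ = 2.43 m; the jump forms here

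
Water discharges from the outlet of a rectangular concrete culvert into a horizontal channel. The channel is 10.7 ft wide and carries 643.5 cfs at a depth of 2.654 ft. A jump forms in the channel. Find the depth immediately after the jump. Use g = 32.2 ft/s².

y₂ = 7.968 ft

q = Q/b = 643.5/10.7 = 60.14 ft²/s; V₁ = q/y₁ = 22.66 ft/s. Fr₁ = V₁/√(g·y₁) = 2.451.
By Bélanger, y₂/y₁ = ½[√(1 + 8Fr₁²) − 1] = ½[√49.069 − 1] = 3.002.
y₂ = 3.002 × 2.654 = 7.968 ft.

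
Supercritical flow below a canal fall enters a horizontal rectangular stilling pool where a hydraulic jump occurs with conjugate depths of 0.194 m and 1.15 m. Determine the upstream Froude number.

Fr₁ = 4.53

For a rectangular channel the momentum equation gives q² = ½·g·y₁·y₂·(y₁ + y₂) = ½×9.81×0.194×1.15×1.34 = 1.47.
q = √1.47 = 1.21 m²/s.
V₁ = q/y₁ = 6.25 m/s; Fr₁ = V₁/√(g·y₁) = 4.53.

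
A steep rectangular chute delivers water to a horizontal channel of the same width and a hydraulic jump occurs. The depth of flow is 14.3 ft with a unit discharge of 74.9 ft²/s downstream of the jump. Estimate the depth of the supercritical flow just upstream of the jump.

V₂ = q/y₂ = 74.9/14.3 = 5.24 ft/s; Fr₂ = V₂/√(g·y₂) = 0.244.
The Bélanger relation is symmetric: y₁/y₂ = ½[√(1 + 8Fr₂²) − 1] = ½[√1.477 − 1] = 0.108.
y₁ = 0.108 × 14.3 = 1.54 ft.

y₁ = 1.54 ft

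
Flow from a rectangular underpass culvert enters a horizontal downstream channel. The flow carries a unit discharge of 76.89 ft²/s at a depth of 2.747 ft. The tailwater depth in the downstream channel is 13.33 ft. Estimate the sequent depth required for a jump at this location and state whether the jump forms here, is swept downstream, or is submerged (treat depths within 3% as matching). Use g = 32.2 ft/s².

y₂ = 10.27 ft; the jump is submerged

V₁ = q/y₁ = 76.89/2.747 = 27.99 ft/s. Fr₁ = V₁/√(g·y₁) = 27.99/√(32.2×2.747) = 2.976.
Conjugate-depth relation: y₂/y₁ = ½[√(1 + 8Fr₁²) − 1] = ½[√71.859 − 1] = 3.738.
y₂ = 3.738 × 2.747 = 10.27 ft.
Tailwater y_tw = 13.33 ft: y_tw > y₂, so the jump is submerged.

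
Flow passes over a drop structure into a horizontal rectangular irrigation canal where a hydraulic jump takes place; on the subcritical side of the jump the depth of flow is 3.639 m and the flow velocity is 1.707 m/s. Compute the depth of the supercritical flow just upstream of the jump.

Fr₂ = V₂/√(g·y₂) = 1.707/√(9.81×3.639) = 0.2857.
From the momentum equation (using Fr₂), y₁/y₂ = ½[√(1 + 8Fr₂²) − 1] = ½[√1.6530 − 1] = 0.1428.
y₁ = 0.1428 × 3.639 = 0.5198 m.

y₁ = 0.5198 m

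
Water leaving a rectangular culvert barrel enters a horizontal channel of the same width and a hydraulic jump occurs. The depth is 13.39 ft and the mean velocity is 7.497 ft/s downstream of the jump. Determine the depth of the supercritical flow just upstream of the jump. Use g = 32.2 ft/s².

Fr₂ = V₂/√(g·y₂) = 7.497/√(32.2×13.39) = 0.3611.
The Bélanger relation is symmetric: y₁/y₂ = ½[√(1 + 8Fr₂²) − 1] = ½[√2.0429 − 1] = 0.2146.
y₁ = 0.2146 × 13.39 = 2.874 ft.

y₁ = 2.874 ft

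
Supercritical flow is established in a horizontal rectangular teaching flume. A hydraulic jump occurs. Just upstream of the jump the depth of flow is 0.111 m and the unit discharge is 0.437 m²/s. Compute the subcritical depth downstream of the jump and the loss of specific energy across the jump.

y₂ = 0.539 m; ΔE = 0.328 m

V₁ = q/y₁ = 0.437/0.111 = 3.94 m/s. Fr₁ = V₁/√(g·y₁) = 3.94/√(9.81×0.111) = 3.77.
Conjugate-depth relation: y₂/y₁ = ½[√(1 + 8Fr₁²) − 1] = ½[√114.9 − 1] = 4.86.
y₂ = 4.86 × 0.111 = 0.539 m.
Head loss: ΔE = (y₂ − y₁)³/(4y₁y₂) = (0.539 − 0.111)³/(4×0.111×0.539) = 0.0786/0.239 = 0.328 m.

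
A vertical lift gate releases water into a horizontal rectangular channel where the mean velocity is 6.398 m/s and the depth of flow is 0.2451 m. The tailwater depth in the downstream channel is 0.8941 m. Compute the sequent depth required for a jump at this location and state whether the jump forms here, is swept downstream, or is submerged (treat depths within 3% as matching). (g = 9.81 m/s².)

y₂ = 1.313 m; the jump is swept downstream

Fr₁ = V₁/√(g·y₁) = 6.398/√(9.81×0.2451) = 4.126.
By Bélanger, y₂/y₁ = ½[√(1 + 8Fr₁²) − 1] = ½[√137.20 − 1] = 5.357.
y₂ = 5.357 × 0.2451 = 1.313 m.
Tailwater y_tw = 0.8941 m: y_tw < y₂, so the jump is swept downstream.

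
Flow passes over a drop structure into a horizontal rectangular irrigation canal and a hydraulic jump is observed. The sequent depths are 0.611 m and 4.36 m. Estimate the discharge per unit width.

q = 8.06 m²/s

For a rectangular channel the momentum equation gives q² = ½·g·y₁·y₂·(y₁ + y₂) = ½×9.81×0.611×4.36×4.97 = 65.0.
q = √65.0 = 8.06 m²/s.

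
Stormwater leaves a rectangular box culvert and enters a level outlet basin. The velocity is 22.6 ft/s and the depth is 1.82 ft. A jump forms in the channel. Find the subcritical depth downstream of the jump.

y₂ = 6.74 ft

Fr₁ = V₁/√(g·y₁) = 22.6/√(32.2×1.82) = 2.95.
By Bélanger, y₂/y₁ = ½[√(1 + 8Fr₁²) − 1] = ½[√70.72 − 1] = 3.70.
y₂ = 3.70 × 1.82 = 6.74 ft.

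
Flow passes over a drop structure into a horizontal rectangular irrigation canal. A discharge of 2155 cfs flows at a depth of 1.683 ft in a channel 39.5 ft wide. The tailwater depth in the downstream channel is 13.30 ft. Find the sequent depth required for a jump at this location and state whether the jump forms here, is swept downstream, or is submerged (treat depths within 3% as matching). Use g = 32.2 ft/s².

q = Q/b = 2155/39.5 = 54.56 ft²/s; V₁ = q/y₁ = 32.42 ft/s. Fr₁ = V₁/√(g·y₁) = 4.403.
From the momentum equation for a rectangular channel, y₂/y₁ = ½[√(1 + 8Fr₁²) − 1] = ½[√156.13 − 1] = 5.748.
y₂ = 5.748 × 1.683 = 9.673 ft.
Tailwater y_tw = 13.30 ft: y_tw > y₂, so the jump is submerged.

y₂ = 9.673 ft; the jump is submerged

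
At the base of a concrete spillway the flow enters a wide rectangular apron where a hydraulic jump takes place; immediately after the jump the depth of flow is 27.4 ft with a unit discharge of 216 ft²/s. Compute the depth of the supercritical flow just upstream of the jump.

y₁ = 3.43 ft

V₂ = q/y₂ = 216/27.4 = 7.88 ft/s; Fr₂ = V₂/√(g·y₂) = 0.265.
Since the conjugate-depth ratio holds either way, y₁/y₂ = ½[√(1 + 8Fr₂²) − 1] = ½[√1.563 − 1] = 0.125.
y₁ = 0.125 × 27.4 = 3.43 ft.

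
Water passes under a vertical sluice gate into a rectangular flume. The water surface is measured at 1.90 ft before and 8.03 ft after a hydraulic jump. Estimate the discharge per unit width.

q = 49.4 ft²/s

For a rectangular channel the momentum equation gives q² = ½·g·y₁·y₂·(y₁ + y₂) = ½×32.2×1.90×8.03×9.93 = 2439.
q = √2439 = 49.4 ft²/s.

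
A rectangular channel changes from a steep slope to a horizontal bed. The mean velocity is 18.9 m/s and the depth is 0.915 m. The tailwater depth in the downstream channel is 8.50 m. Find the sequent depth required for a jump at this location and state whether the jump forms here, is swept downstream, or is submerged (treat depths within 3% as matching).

y₂ = 7.72 m; the jump is submerged

Fr₁ = V₁/√(g·y₁) = 18.9/√(9.81×0.915) = 6.31.
Sequent-depth ratio: y₂/y₁ = ½[√(1 + 8Fr₁²) − 1] = ½[√319.4 − 1] = 8.44.
y₂ = 8.44 × 0.915 = 7.72 m.
Tailwater y_tw = 8.50 m: y_tw > y₂, so the jump is submerged.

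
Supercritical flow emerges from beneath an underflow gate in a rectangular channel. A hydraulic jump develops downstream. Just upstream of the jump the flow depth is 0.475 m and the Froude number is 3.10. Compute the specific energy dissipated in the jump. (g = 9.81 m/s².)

Fr₁ = 3.10 (given).
Conjugate-depth relation: y₂/y₁ = ½[√(1 + 8Fr₁²) − 1] = ½[√77.88 − 1] = 3.91.
y₂ = 3.91 × 0.475 = 1.86 m.
Head loss: ΔE = (y₂ − y₁)³/(4y₁y₂) = (1.86 − 0.475)³/(4×0.475×1.86) = 2.65/3.53 = 0.750 m.

ΔE = 0.750 m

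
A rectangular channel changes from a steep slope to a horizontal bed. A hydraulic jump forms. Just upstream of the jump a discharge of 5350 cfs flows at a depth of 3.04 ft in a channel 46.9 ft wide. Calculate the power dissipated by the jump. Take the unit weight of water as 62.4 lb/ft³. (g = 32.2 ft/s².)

q = Q/b = 5350/46.9 = 114 ft²/s; V₁ = q/y₁ = 37.5 ft/s. Fr₁ = V₁/√(g·y₁) = 3.79.
Bélanger equation: y₂/y₁ = ½[√(1 + 8Fr₁²) − 1] = ½[√116.1 − 1] = 4.89.
y₂ = 4.89 × 3.04 = 14.9 ft.
Head loss: ΔE = (y₂ − y₁)³/(4y₁y₂) = (14.9 − 3.04)³/(4×3.04×14.9) = 1650/181 = 9.13 ft.
P = γ·Q·ΔE/550 = 62.4 × 5350 × 9.13 / 550 = 5543 hp.

P = 5543 hp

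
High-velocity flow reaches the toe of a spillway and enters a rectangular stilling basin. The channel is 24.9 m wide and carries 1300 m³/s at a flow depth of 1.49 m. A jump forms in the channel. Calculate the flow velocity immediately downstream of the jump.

V₂ = 2.81 m/s

q = Q/b = 1300/24.9 = 52.2 m²/s; V₁ = q/y₁ = 35.0 m/s. Fr₁ = V₁/√(g·y₁) = 9.16.
By Bélanger, y₂/y₁ = ½[√(1 + 8Fr₁²) − 1] = ½[√673.0 − 1] = 12.5.
y₂ = 12.5 × 1.49 = 18.6 m.
V₂ = q/y₂ = 52.2/18.6 = 2.81 m/s.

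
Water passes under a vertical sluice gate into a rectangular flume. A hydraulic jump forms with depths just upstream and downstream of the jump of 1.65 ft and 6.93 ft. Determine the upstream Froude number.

For a rectangular channel the momentum equation gives q² = ½·g·y₁·y₂·(y₁ + y₂) = ½×32.2×1.65×6.93×8.58 = 1580.
q = √1580 = 39.7 ft²/s.
V₁ = q/y₁ = 24.1 ft/s; Fr₁ = V₁/√(g·y₁) = 3.30.

Fr₁ = 3.30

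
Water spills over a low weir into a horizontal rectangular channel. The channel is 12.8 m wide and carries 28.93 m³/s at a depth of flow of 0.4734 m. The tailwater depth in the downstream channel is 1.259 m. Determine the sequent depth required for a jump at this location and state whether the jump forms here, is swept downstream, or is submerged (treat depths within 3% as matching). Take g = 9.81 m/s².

q = Q/b = 28.93/12.8 = 2.260 m²/s; V₁ = q/y₁ = 4.774 m/s. Fr₁ = V₁/√(g·y₁) = 2.215.
By Bélanger, y₂/y₁ = ½[√(1 + 8Fr₁²) − 1] = ½[√40.266 − 1] = 2.673.
y₂ = 2.673 × 0.4734 = 1.265 m.
Tailwater y_tw = 1.259 m: y_tw ≈ y₂, so the jump forms here.

y₂ = 1.265 m; the jump forms here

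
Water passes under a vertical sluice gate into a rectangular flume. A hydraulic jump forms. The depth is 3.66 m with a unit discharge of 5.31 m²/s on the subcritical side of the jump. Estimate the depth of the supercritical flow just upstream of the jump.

y₁ = 0.388 m

V₂ = q/y₂ = 5.31/3.66 = 1.45 m/s; Fr₂ = V₂/√(g·y₂) = 0.242.
Applying the sequent-depth relation in reverse, y₁/y₂ = ½[√(1 + 8Fr₂²) − 1] = ½[√1.469 − 1] = 0.106.
y₁ = 0.106 × 3.66 = 0.388 m.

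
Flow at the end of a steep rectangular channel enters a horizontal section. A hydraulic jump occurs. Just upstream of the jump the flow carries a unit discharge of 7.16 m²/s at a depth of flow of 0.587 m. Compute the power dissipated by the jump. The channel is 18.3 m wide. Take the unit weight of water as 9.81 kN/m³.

V₁ = q/y₁ = 7.16/0.587 = 12.2 m/s. Fr₁ = V₁/√(g·y₁) = 12.2/√(9.81×0.587) = 5.08.
Sequent-depth ratio: y₂/y₁ = ½[√(1 + 8Fr₁²) − 1] = ½[√207.7 − 1] = 6.71.
y₂ = 6.71 × 0.587 = 3.94 m.
Head loss: ΔE = (y₂ − y₁)³/(4y₁y₂) = (3.94 − 0.587)³/(4×0.587×3.94) = 37.6/9.24 = 4.07 m.
Q = q·b = 7.16 × 18.3 = 131 m³/s. P = γ·Q·ΔE = 9.81 × 131 × 4.07 = 5225 kW.

P = 5225 kW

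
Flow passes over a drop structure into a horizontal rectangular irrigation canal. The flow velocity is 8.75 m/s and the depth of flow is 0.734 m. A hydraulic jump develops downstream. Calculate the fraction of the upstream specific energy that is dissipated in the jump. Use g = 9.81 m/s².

ΔE/E₁ = 0.296 (29.6%)

Fr₁ = V₁/√(g·y₁) = 8.75/√(9.81×0.734) = 3.26.
From the momentum equation for a rectangular channel, y₂/y₁ = ½[√(1 + 8Fr₁²) − 1] = ½[√86.06 − 1] = 4.14.
y₂ = 4.14 × 0.734 = 3.04 m.
E₁ = y₁ + V₁²/2g = 4.64 m. ΔE = (y₂ − y₁)³/(4y₁y₂) = 1.37 m. ΔE/E₁ = 1.37/4.64 = 0.296.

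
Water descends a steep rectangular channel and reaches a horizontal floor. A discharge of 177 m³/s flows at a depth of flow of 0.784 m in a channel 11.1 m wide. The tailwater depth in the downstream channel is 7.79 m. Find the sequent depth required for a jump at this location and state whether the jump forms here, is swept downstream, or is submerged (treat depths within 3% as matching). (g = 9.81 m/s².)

y₂ = 7.75 m; the jump forms here

q = Q/b = 177/11.1 = 15.9 m²/s; V₁ = q/y₁ = 20.3 m/s. Fr₁ = V₁/√(g·y₁) = 7.33.
Conjugate-depth relation: y₂/y₁ = ½[√(1 + 8Fr₁²) − 1] = ½[√431.3 − 1] = 9.88.
y₂ = 9.88 × 0.784 = 7.75 m.
Tailwater y_tw = 7.79 m: y_tw ≈ y₂, so the jump forms here.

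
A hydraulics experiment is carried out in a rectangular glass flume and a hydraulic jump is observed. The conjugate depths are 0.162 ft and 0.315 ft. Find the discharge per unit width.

q = 0.626 ft²/s

For a rectangular channel the momentum equation gives q² = ½·g·y₁·y₂·(y₁ + y₂) = ½×32.2×0.162×0.315×0.477 = 0.392.
q = √0.392 = 0.626 ft²/s.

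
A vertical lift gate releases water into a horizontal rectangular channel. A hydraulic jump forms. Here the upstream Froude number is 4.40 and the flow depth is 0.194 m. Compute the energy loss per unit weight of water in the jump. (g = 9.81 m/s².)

ΔE = 0.901 m

Fr₁ = 4.40 (given).
Bélanger equation: y₂/y₁ = ½[√(1 + 8Fr₁²) − 1] = ½[√155.9 − 1] = 5.74.
y₂ = 5.74 × 0.194 = 1.11 m.
V₁ = Fr₁·√(g·y₁) = 4.40×√(9.81×0.194) = 6.07 m/s; q = V₁·y₁ = 1.18 m²/s. V₂ = q/y₂ = 1.18/1.11 = 1.06 m/s. E₁ = y₁ + V₁²/2g = 2.07 m; E₂ = y₂ + V₂²/2g = 1.17 m. ΔE = E₁ − E₂ = 0.901 m.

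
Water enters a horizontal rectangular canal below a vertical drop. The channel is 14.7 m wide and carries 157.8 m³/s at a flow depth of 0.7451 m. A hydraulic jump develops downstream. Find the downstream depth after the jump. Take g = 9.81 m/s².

y₂ = 5.255 m

q = Q/b = 157.8/14.7 = 10.73 m²/s; V₁ = q/y₁ = 14.41 m/s. Fr₁ = V₁/√(g·y₁) = 5.329.
By Bélanger, y₂/y₁ = ½[√(1 + 8Fr₁²) − 1] = ½[√228.17 − 1] = 7.053.
y₂ = 7.053 × 0.7451 = 5.255 m.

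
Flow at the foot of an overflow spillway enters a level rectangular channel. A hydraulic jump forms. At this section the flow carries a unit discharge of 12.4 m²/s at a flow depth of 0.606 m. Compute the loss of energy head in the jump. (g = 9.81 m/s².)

V₁ = q/y₁ = 12.4/0.606 = 20.5 m/s. Fr₁ = V₁/√(g·y₁) = 20.5/√(9.81×0.606) = 8.39.
By Bélanger, y₂/y₁ = ½[√(1 + 8Fr₁²) − 1] = ½[√564.4 − 1] = 11.4.
y₂ = 11.4 × 0.606 = 6.90 m.
V₂ = q/y₂ = 12.4/6.90 = 1.80 m/s. E₁ = y₁ + V₁²/2g = 21.9 m; E₂ = y₂ + V₂²/2g = 7.06 m. ΔE = E₁ − E₂ = 14.9 m.

ΔE = 14.9 m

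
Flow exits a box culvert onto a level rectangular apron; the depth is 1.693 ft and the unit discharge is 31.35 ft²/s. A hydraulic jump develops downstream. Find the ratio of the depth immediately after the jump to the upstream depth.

y₂/y₁ = 3.082

V₁ = q/y₁ = 31.35/1.693 = 18.52 ft/s. Fr₁ = V₁/√(g·y₁) = 18.52/√(32.2×1.693) = 2.508.
Bélanger equation: y₂/y₁ = ½[√(1 + 8Fr₁²) − 1] = ½[√51.320 − 1] = 3.082.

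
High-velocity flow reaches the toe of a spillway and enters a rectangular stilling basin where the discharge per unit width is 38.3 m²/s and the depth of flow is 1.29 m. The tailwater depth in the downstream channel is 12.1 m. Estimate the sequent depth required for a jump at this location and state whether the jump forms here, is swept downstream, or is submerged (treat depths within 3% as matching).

V₁ = q/y₁ = 38.3/1.29 = 29.7 m/s. Fr₁ = V₁/√(g·y₁) = 29.7/√(9.81×1.29) = 8.35.
Conjugate-depth relation: y₂/y₁ = ½[√(1 + 8Fr₁²) − 1] = ½[√558.2 − 1] = 11.3.
y₂ = 11.3 × 1.29 = 14.6 m.
Tailwater y_tw = 12.1 m: y_tw < y₂, so the jump is swept downstream.

y₂ = 14.6 m; the jump is swept downstream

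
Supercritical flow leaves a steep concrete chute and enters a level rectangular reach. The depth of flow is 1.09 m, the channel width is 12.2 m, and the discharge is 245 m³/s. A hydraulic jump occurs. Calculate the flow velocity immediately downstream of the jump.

q = Q/b = 245/12.2 = 20.1 m²/s; V₁ = q/y₁ = 18.4 m/s. Fr₁ = V₁/√(g·y₁) = 5.63.
Sequent-depth ratio: y₂/y₁ = ½[√(1 + 8Fr₁²) − 1] = ½[√255.0 − 1] = 7.48.
y₂ = 7.48 × 1.09 = 8.16 m.
V₂ = q/y₂ = 20.1/8.16 = 2.46 m/s.

V₂ = 2.46 m/s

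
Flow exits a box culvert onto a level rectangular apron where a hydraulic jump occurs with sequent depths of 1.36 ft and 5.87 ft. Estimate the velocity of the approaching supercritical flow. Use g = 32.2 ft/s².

For a rectangular channel the momentum equation gives q² = ½·g·y₁·y₂·(y₁ + y₂) = ½×32.2×1.36×5.87×7.23 = 929.
q = √929 = 30.5 ft²/s.
V₁ = q/y₁ = 30.5/1.36 = 22.4 ft/s.

V₁ = 22.4 ft/s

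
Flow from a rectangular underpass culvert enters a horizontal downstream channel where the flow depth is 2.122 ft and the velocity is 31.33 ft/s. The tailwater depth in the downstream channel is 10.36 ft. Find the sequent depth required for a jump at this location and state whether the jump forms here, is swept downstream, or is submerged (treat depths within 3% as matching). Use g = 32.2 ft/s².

y₂ = 10.36 ft; the jump forms here

Fr₁ = V₁/√(g·y₁) = 31.33/√(32.2×2.122) = 3.790.
By Bélanger, y₂/y₁ = ½[√(1 + 8Fr₁²) − 1] = ½[√115.92 − 1] = 4.883.
y₂ = 4.883 × 2.122 = 10.36 ft.
Tailwater y_tw = 10.36 ft: y_tw ≈ y₂, so the jump forms here.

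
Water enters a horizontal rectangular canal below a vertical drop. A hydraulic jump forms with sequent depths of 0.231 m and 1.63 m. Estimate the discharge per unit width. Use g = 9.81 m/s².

For a rectangular channel the momentum equation gives q² = ½·g·y₁·y₂·(y₁ + y₂) = ½×9.81×0.231×1.63×1.86 = 3.44.
q = √3.44 = 1.85 m²/s.

q = 1.85 m²/s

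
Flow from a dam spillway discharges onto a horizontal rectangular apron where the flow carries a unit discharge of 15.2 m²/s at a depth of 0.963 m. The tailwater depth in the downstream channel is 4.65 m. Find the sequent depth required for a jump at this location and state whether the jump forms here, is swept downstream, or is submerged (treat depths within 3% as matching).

V₁ = q/y₁ = 15.2/0.963 = 15.8 m/s. Fr₁ = V₁/√(g·y₁) = 15.8/√(9.81×0.963) = 5.14.
Sequent-depth ratio: y₂/y₁ = ½[√(1 + 8Fr₁²) − 1] = ½[√212.0 − 1] = 6.78.
y₂ = 6.78 × 0.963 = 6.53 m.
Tailwater y_tw = 4.65 m: y_tw < y₂, so the jump is swept downstream.

y₂ = 6.53 m; the jump is swept downstream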